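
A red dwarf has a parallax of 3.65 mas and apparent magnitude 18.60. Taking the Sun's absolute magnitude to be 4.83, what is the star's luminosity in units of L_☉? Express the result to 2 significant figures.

L/L_☉ ≈ 2.3×10^-3

d = 1/p = 1000/3.65 mas = 274.0 pc
M = m − 5 log₁₀ d + 5 = 18.60 − 5·2.4377 + 5 = 11.411
M − M_☉ = 11.411 − 4.83 = 6.581
L/L_☉ = 10^(−0.4 × 6.581) = 2.330×10^-3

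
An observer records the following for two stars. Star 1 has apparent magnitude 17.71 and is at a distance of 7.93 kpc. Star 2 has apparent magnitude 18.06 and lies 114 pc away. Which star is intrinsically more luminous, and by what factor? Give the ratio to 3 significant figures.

Star 1 is more luminous, by a factor of 6680.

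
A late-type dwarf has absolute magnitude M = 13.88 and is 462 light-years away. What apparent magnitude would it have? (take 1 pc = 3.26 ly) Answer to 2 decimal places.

m ≈ 19.64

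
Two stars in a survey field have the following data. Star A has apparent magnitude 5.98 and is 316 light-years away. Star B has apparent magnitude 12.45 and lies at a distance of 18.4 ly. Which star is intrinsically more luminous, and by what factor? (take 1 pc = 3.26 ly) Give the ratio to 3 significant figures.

Star A is more luminous, by a factor of 114000.

Star A: d = 316 ly / 3.26 = 96.93 pc
Star A: M = m − 5 log₁₀ d + 5 = 5.98 − 5·1.9865 + 5 = 1.048
Star B: d = 18.4 ly / 3.26 = 5.644 pc
Star B: M = m − 5 log₁₀ d + 5 = 12.45 − 5·0.7516 + 5 = 13.692
ΔM = M_A − M_B = 1.048 − (13.692) = -12.644; smaller M is more luminous → Star A.
L ratio = 10^(0.4 |ΔM|) = 10^5.058 = 114200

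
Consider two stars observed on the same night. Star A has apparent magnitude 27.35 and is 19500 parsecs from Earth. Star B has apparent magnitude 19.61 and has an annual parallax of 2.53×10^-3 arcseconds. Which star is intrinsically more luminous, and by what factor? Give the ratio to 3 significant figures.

Star A is more luminous, by a factor of 1.95.

Star A: M = m − 5 log₁₀ d + 5 = 27.35 − 5·4.2900 + 5 = 10.900
Star B: d = 1/p = 1/2.53×10^-3″ = 395.3 pc
Star B: M = m − 5 log₁₀ d + 5 = 19.61 − 5·2.5969 + 5 = 11.626
ΔM = M_A − M_B = 10.900 − (11.626) = -0.726; smaller M is more luminous → Star A.
L ratio = 10^(0.4 |ΔM|) = 10^0.290 = 1.951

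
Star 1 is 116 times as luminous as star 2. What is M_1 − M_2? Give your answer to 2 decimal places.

M_1 − M_2 ≈ -5.16

Pogson: ΔM = −2.5 log₁₀(ratio) = −2.5 log₁₀(116) = −2.5 × 2.0645 = -5.161
Star 1 is brighter, so it has the smaller magnitude: the difference is negative.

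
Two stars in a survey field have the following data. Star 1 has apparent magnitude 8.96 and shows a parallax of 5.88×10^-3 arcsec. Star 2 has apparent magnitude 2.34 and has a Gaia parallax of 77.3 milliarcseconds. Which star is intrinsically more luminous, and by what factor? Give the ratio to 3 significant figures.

Star 2 is more luminous, by a factor of 2.57.

Star 1: d = 1/p = 1/5.88×10^-3″ = 170.1 pc
Star 1: M = m − 5 log₁₀ d + 5 = 8.96 − 5·2.2306 + 5 = 2.807
Star 2: p = 77.3 mas = 0.0773″ → d = 1/p = 12.94 pc
Star 2: M = m − 5 log₁₀ d + 5 = 2.34 − 5·1.1118 + 5 = 1.781
ΔM = M_1 − M_2 = 2.807 − (1.781) = 1.026; smaller M is more luminous → Star 2.
L ratio = 10^(0.4 |ΔM|) = 10^0.410 = 2.573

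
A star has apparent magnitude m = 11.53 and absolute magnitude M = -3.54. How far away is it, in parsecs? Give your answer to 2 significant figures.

d ≈ 10000 pc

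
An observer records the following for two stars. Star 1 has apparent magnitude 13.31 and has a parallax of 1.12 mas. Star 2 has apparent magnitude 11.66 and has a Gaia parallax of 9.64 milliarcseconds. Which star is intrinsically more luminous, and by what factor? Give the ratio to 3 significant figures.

Star 1: p = 1.12 mas = 1.12×10^-3″ → d = 1/p = 892.9 pc
Star 1: M = m − 5 log₁₀ d + 5 = 13.31 − 5·2.9508 + 5 = 3.556
Star 2: p = 9.64 mas = 9.64×10^-3″ → d = 1/p = 103.7 pc
Star 2: M = m − 5 log₁₀ d + 5 = 11.66 − 5·2.0159 + 5 = 6.580
ΔM = M_1 − M_2 = 3.556 − (6.580) = -3.024; smaller M is more luminous → Star 1.
L ratio = 10^(0.4 |ΔM|) = 10^1.210 = 16.21

Star 1 is more luminous, by a factor of 16.2.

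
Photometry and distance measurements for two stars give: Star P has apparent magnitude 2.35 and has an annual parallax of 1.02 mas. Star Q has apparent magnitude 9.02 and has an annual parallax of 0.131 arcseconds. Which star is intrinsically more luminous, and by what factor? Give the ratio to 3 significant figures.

Star P is more luminous, by a factor of 7.68×10^6.

Star P: p = 1.02 mas = 1.02×10^-3″ → d = 1/p = 980.4 pc
Star P: M = m − 5 log₁₀ d + 5 = 2.35 − 5·2.9914 + 5 = -7.607
Star Q: d = 1/p = 1/0.131″ = 7.634 pc
Star Q: M = m − 5 log₁₀ d + 5 = 9.02 − 5·0.8827 + 5 = 9.606
ΔM = M_P − M_Q = -7.607 − (9.606) = -17.213; smaller M is more luminous → Star P.
L ratio = 10^(0.4 |ΔM|) = 10^6.885 = 7.680×10^6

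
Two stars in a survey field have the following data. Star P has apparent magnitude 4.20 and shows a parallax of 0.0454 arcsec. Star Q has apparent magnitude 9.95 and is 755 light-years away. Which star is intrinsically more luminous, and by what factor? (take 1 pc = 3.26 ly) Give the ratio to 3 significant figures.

Star P: d = 1/p = 1/0.0454″ = 22.03 pc
Star P: M = m − 5 log₁₀ d + 5 = 4.20 − 5·1.3429 + 5 = 2.485
Star Q: d = 755 ly / 3.26 = 231.6 pc
Star Q: M = m − 5 log₁₀ d + 5 = 9.95 − 5·2.3647 + 5 = 3.126
ΔM = M_P − M_Q = 2.485 − (3.126) = -0.641; smaller M is more luminous → Star P.
L ratio = 10^(0.4 |ΔM|) = 10^0.256 = 1.805

Star P is more luminous, by a factor of 1.80.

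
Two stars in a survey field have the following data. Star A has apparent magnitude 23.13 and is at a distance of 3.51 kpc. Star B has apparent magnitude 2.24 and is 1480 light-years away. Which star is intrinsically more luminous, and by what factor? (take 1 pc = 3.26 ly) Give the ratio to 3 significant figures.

Star A: d = 3.51 kpc = 3510 pc
Star A: M = m − 5 log₁₀ d + 5 = 23.13 − 5·3.5453 + 5 = 10.403
Star B: d = 1480 ly / 3.26 = 454.0 pc
Star B: M = m − 5 log₁₀ d + 5 = 2.24 − 5·2.6570 + 5 = -6.045
ΔM = M_A − M_B = 10.403 − (-6.045) = 16.449; smaller M is more luminous → Star B.
L ratio = 10^(0.4 |ΔM|) = 10^6.579 = 3.797×10^6

Star B is more luminous, by a factor of 3.80×10^6.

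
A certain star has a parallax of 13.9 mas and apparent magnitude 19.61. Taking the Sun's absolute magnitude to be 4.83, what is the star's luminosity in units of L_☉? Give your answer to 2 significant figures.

L/L_☉ ≈ 6.3×10^-5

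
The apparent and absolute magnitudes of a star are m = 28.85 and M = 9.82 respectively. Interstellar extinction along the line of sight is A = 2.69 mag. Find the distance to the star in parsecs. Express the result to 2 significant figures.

d ≈ 19000 pc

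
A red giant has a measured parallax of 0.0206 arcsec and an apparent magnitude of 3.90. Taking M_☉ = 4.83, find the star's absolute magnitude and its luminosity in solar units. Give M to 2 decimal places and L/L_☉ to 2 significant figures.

d = 1/p = 1/0.0206″ = 48.54 pc
M = m − 5 log₁₀ d + 5 = 3.90 − 5·1.6861 + 5 = 0.469
M − M_☉ = 0.469 − 4.83 = -4.361
L/L_☉ = 10^(−0.4 × -4.361) = 55.50

M ≈ 0.47; L/L_☉ ≈ 55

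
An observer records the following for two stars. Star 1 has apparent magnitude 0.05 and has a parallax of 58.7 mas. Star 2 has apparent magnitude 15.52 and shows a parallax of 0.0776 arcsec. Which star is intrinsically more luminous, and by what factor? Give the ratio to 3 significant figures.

Star 1 is more luminous, by a factor of 2.69×10^6.

Star 1: p = 58.7 mas = 0.0587″ → d = 1/p = 17.04 pc
Star 1: M = m − 5 log₁₀ d + 5 = 0.05 − 5·1.2314 + 5 = -1.107
Star 2: d = 1/p = 1/0.0776″ = 12.89 pc
Star 2: M = m − 5 log₁₀ d + 5 = 15.52 − 5·1.1101 + 5 = 14.969
ΔM = M_1 − M_2 = -1.107 − (14.969) = -16.076; smaller M is more luminous → Star 1.
L ratio = 10^(0.4 |ΔM|) = 10^6.430 = 2.694×10^6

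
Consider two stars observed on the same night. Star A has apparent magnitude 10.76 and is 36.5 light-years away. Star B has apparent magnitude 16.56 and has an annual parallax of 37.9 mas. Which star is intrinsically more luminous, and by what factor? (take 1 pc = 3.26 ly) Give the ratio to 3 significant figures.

Star A is more luminous, by a factor of 37.6.

Star A: d = 36.5 ly / 3.26 = 11.20 pc
Star A: M = m − 5 log₁₀ d + 5 = 10.76 − 5·1.0491 + 5 = 10.515
Star B: p = 37.9 mas = 0.0379″ → d = 1/p = 26.39 pc
Star B: M = m − 5 log₁₀ d + 5 = 16.56 − 5·1.4214 + 5 = 14.453
ΔM = M_A − M_B = 10.515 − (14.453) = -3.939; smaller M is more luminous → Star A.
L ratio = 10^(0.4 |ΔM|) = 10^1.575 = 37.62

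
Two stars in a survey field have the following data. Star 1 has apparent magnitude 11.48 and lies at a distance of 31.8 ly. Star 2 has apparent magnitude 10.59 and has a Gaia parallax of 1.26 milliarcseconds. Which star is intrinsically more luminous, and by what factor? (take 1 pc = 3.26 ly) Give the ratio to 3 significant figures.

Star 1: d = 31.8 ly / 3.26 = 9.755 pc
Star 1: M = m − 5 log₁₀ d + 5 = 11.48 − 5·0.9892 + 5 = 11.534
Star 2: p = 1.26 mas = 1.26×10^-3″ → d = 1/p = 793.7 pc
Star 2: M = m − 5 log₁₀ d + 5 = 10.59 − 5·2.8996 + 5 = 1.092
ΔM = M_1 − M_2 = 11.534 − (1.092) = 10.442; smaller M is more luminous → Star 2.
L ratio = 10^(0.4 |ΔM|) = 10^4.177 = 15030

Star 2 is more luminous, by a factor of 15000.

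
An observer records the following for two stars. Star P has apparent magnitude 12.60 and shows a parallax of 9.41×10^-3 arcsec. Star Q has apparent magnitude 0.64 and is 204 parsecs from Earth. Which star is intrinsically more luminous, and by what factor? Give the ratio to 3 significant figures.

Star Q is more luminous, by a factor of 224000.

Star P: d = 1/p = 1/9.41×10^-3″ = 106.3 pc
Star P: M = m − 5 log₁₀ d + 5 = 12.60 − 5·2.0264 + 5 = 7.468
Star Q: M = m − 5 log₁₀ d + 5 = 0.64 − 5·2.3096 + 5 = -5.908
ΔM = M_P − M_Q = 7.468 − (-5.908) = 13.376; smaller M is more luminous → Star Q.
L ratio = 10^(0.4 |ΔM|) = 10^5.350 = 224100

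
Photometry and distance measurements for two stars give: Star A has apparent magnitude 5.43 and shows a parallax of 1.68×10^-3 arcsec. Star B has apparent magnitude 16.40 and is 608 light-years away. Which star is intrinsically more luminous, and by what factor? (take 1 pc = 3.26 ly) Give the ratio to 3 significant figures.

Star A is more luminous, by a factor of 249000.

Star A: d = 1/p = 1/1.68×10^-3″ = 595.2 pc
Star A: M = m − 5 log₁₀ d + 5 = 5.43 − 5·2.7747 + 5 = -3.443
Star B: d = 608 ly / 3.26 = 186.5 pc
Star B: M = m − 5 log₁₀ d + 5 = 16.40 − 5·2.2707 + 5 = 10.047
ΔM = M_A − M_B = -3.443 − (10.047) = -13.490; smaller M is more luminous → Star A.
L ratio = 10^(0.4 |ΔM|) = 10^5.396 = 248900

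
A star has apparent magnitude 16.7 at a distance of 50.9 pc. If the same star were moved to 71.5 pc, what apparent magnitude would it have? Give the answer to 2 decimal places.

m ≈ 17.44

Flux ∝ 1/d², so Δm = 5 log₁₀(d₂/d₁) = 5 log₁₀(71.5/50.9) = 0.738
m₂ = m₁ + Δm = 16.7 + (0.738) = 17.438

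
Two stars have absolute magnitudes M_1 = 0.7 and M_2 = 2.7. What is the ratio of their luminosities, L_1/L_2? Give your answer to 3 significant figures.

L_1/L_2 ≈ 6.31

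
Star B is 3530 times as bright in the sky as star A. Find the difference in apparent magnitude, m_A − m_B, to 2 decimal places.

Pogson: Δm = −2.5 log₁₀(ratio) = −2.5 log₁₀(3530) = −2.5 × 3.5478 = -8.869
Star B is brighter so has the smaller magnitude: m_A − m_B is positive.

m_A − m_B ≈ 8.87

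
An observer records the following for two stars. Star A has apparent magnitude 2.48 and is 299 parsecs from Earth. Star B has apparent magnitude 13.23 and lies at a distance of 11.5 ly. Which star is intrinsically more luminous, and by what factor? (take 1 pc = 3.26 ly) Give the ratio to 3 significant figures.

Star A: M = m − 5 log₁₀ d + 5 = 2.48 − 5·2.4757 + 5 = -4.898
Star B: d = 11.5 ly / 3.26 = 3.528 pc
Star B: M = m − 5 log₁₀ d + 5 = 13.23 − 5·0.5475 + 5 = 15.493
ΔM = M_A − M_B = -4.898 − (15.493) = -20.391; smaller M is more luminous → Star A.
L ratio = 10^(0.4 |ΔM|) = 10^8.156 = 1.433×10^8

Star A is more luminous, by a factor of 1.43×10^8.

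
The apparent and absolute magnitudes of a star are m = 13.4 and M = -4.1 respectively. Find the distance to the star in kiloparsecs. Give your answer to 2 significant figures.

μ = m − M = 17.500
m − M = 5 log₁₀ d − 5
log₁₀ d = (m − M)/5 + 1 = 4.5000
d = 10^4.5000 = 31620 pc
= 31.62 kpc

d ≈ 32 kpc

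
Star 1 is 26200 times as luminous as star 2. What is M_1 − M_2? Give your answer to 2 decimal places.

M_1 − M_2 ≈ -11.05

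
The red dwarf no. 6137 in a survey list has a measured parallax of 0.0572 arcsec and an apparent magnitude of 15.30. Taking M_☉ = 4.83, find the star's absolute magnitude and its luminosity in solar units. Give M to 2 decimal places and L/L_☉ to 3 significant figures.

M ≈ 14.09; L/L_☉ ≈ 1.98×10^-4

d = 1/p = 1/0.0572″ = 17.48 pc
M = m − 5 log₁₀ d + 5 = 15.30 − 5·1.2426 + 5 = 14.087
M − M_☉ = 14.087 − 4.83 = 9.257
L/L_☉ = 10^(−0.4 × 9.257) = 1.982×10^-4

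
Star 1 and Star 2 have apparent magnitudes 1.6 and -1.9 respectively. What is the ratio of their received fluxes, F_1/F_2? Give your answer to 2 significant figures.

F_1/F_2 ≈ 0.040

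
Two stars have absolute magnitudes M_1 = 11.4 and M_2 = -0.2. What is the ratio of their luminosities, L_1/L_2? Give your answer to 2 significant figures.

L_1/L_2 ≈ 2.3×10^-5

ΔM = M_1 − M_2 = 11.6
L_1/L_2 = 10^(−0.4 ΔM) = 10^-4.640 = 2.291×10^-5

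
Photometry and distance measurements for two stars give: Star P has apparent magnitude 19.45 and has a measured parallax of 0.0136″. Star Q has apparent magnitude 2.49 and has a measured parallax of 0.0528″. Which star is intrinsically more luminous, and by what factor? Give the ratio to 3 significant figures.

Star Q is more luminous, by a factor of 403000.

Star P: d = 1/p = 1/0.0136″ = 73.53 pc
Star P: M = m − 5 log₁₀ d + 5 = 19.45 − 5·1.8665 + 5 = 15.118
Star Q: d = 1/p = 1/0.0528″ = 18.94 pc
Star Q: M = m − 5 log₁₀ d + 5 = 2.49 − 5·1.2774 + 5 = 1.103
ΔM = M_P − M_Q = 15.118 − (1.103) = 14.015; smaller M is more luminous → Star Q.
L ratio = 10^(0.4 |ΔM|) = 10^5.606 = 403500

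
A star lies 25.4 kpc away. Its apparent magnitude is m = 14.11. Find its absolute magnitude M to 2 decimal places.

M ≈ -2.91

d = 25.4 kpc = 25400 pc
5 log₁₀(d/10 pc) = 5 log₁₀(25400) − 5 = 17.024
M = m − 5 log₁₀(d/10) = 14.11 − 17.024 = -2.914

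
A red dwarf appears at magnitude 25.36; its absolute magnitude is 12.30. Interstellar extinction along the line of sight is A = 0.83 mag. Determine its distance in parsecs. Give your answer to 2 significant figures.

d ≈ 2800 pc

m − M = 5 log₁₀(d/10 pc) + A  ⇒  25.36 − (12.30) − 0.83 = 5 log₁₀(d/10)
12.230 = 5 log₁₀(d/10)
log₁₀ d = (m − M − A)/5 + 1 = 3.4460
d = 10^3.4460 = 2793 pc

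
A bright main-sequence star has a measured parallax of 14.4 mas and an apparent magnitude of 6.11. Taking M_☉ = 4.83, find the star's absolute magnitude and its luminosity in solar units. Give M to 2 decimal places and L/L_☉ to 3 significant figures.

d = 1/p = 1000/14.4 mas = 69.44 pc
M = m − 5 log₁₀ d + 5 = 6.11 − 5·1.8416 + 5 = 1.902
M − M_☉ = 1.902 − 4.83 = -2.928
L/L_☉ = 10^(−0.4 × -2.928) = 14.83

M ≈ 1.90; L/L_☉ ≈ 14.8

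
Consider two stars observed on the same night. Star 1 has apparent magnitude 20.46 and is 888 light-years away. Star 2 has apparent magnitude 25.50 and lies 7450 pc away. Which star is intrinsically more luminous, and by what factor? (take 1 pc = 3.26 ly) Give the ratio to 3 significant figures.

Star 2 is more luminous, by a factor of 7.21.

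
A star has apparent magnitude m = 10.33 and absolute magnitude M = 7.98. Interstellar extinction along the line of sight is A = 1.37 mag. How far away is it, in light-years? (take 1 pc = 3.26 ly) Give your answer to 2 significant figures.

d ≈ 51 ly

m − M = 5 log₁₀(d/10 pc) + A  ⇒  10.33 − (7.98) − 1.37 = 5 log₁₀(d/10)
0.980 = 5 log₁₀(d/10)
log₁₀ d = (m − M − A)/5 + 1 = 1.1960
d = 10^1.1960 = 15.70 pc
= 51.19 ly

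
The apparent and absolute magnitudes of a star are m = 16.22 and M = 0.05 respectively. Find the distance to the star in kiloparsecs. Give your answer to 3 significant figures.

μ = m − M = 16.170
m − M = 5 log₁₀ d − 5
log₁₀ d = (m − M)/5 + 1 = 4.2340
d = 10^4.2340 = 17140 pc
= 17.14 kpc

d ≈ 17.1 kpc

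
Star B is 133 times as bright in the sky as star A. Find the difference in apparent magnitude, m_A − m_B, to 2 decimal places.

m_A − m_B ≈ 5.31

Pogson: Δm = −2.5 log₁₀(ratio) = −2.5 log₁₀(133) = −2.5 × 2.1239 = -5.310
Star B is brighter so has the smaller magnitude: m_A − m_B is positive.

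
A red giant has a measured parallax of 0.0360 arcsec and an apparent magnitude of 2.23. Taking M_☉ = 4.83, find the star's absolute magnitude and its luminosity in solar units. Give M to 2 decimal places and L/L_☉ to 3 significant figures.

M ≈ 0.01; L/L_☉ ≈ 84.6

d = 1/p = 1/0.0360″ = 27.78 pc
M = m − 5 log₁₀ d + 5 = 2.23 − 5·1.4437 + 5 = 0.012
M − M_☉ = 0.012 − 4.83 = -4.818
L/L_☉ = 10^(−0.4 × -4.818) = 84.60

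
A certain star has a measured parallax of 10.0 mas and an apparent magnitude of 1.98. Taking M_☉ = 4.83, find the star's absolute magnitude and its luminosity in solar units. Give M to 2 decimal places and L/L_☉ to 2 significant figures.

d = 1/p = 1000/10.0 mas = 100.0 pc
M = m − 5 log₁₀ d + 5 = 1.98 − 5·2.0000 + 5 = -3.020
M − M_☉ = -3.020 − 4.83 = -7.850
L/L_☉ = 10^(−0.4 × -7.850) = 1380

M ≈ -3.02; L/L_☉ ≈ 1400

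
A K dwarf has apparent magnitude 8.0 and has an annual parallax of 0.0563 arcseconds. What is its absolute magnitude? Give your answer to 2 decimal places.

d = 1/p = 1/0.0563″ = 17.76 pc
5 log₁₀(d/10 pc) = 5 log₁₀(17.76) − 5 = 1.247
M = m − 5 log₁₀(d/10) = 8.0 − 1.247 = 6.753

M ≈ 6.75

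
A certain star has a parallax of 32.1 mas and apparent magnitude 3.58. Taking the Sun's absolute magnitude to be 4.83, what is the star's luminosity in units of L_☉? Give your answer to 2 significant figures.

L/L_☉ ≈ 31

d = 1/p = 1000/32.1 mas = 31.15 pc
M = m − 5 log₁₀ d + 5 = 3.58 − 5·1.4935 + 5 = 1.113
M − M_☉ = 1.113 − 4.83 = -3.717
L/L_☉ = 10^(−0.4 × -3.717) = 30.69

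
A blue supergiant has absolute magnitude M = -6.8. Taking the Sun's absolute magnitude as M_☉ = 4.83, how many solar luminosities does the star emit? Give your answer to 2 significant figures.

M − M_☉ = -6.8 − 4.83 = -11.630
L/L_☉ = 10^(−0.4 (M − M_☉)) = 10^4.652 = 44870

L/L_☉ ≈ 45000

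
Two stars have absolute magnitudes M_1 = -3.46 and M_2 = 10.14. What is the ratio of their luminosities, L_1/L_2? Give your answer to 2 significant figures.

L_1/L_2 ≈ 280000

ΔM = M_1 − M_2 = -13.60
L_1/L_2 = 10^(−0.4 ΔM) = 10^5.440 = 275400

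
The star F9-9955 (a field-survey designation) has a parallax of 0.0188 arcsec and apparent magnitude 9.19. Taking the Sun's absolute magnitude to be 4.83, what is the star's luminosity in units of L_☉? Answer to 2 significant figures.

L/L_☉ ≈ 0.51

d = 1/p = 1/0.0188″ = 53.19 pc
M = m − 5 log₁₀ d + 5 = 9.19 − 5·1.7258 + 5 = 5.561
M − M_☉ = 5.561 − 4.83 = 0.731
L/L_☉ = 10^(−0.4 × 0.731) = 0.5101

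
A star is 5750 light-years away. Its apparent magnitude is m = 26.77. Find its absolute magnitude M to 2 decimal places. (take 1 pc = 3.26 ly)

d = 5750 ly / 3.26 = 1764 pc
5 log₁₀(d/10 pc) = 5 log₁₀(1764) − 5 = 11.232
M = m − 5 log₁₀(d/10) = 26.77 − 11.232 = 15.538

M ≈ 15.54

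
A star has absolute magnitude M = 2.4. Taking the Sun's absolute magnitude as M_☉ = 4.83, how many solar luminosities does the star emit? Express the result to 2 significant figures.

L/L_☉ ≈ 9.4

M − M_☉ = 2.4 − 4.83 = -2.430
L/L_☉ = 10^(−0.4 (M − M_☉)) = 10^0.972 = 9.376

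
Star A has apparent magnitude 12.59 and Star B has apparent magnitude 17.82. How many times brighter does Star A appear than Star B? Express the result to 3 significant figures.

124

Δm = 12.59 − (17.82) = -5.23
Flux ratio = 10^(−0.4 Δm) = 10^(−0.4 × -5.23) = 10^2.092 = 123.6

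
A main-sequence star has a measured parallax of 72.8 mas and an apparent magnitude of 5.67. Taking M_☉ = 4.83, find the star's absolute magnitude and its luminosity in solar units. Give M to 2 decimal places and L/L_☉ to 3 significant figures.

d = 1/p = 1000/72.8 mas = 13.74 pc
M = m − 5 log₁₀ d + 5 = 5.67 − 5·1.1379 + 5 = 4.981
M − M_☉ = 4.981 − 4.83 = 0.151
L/L_☉ = 10^(−0.4 × 0.151) = 0.8704

M ≈ 4.98; L/L_☉ ≈ 0.870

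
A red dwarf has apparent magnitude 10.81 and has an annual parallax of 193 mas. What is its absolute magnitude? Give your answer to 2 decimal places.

p = 193 mas = 0.193″ → d = 1/p = 5.181 pc
5 log₁₀(d/10 pc) = 5 log₁₀(5.181) − 5 = -1.428
M = m − 5 log₁₀(d/10) = 10.81 + 1.428 = 12.238

M ≈ 12.24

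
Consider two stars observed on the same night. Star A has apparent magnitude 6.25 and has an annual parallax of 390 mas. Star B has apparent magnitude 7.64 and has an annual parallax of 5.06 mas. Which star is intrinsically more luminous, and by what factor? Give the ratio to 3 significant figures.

Star B is more luminous, by a factor of 1650.

Star A: p = 390 mas = 0.390″ → d = 1/p = 2.564 pc
Star A: M = m − 5 log₁₀ d + 5 = 6.25 − 5·0.4089 + 5 = 9.205
Star B: p = 5.06 mas = 5.06×10^-3″ → d = 1/p = 197.6 pc
Star B: M = m − 5 log₁₀ d + 5 = 7.64 − 5·2.2958 + 5 = 1.161
ΔM = M_A − M_B = 9.205 − (1.161) = 8.045; smaller M is more luminous → Star B.
L ratio = 10^(0.4 |ΔM|) = 10^3.218 = 1651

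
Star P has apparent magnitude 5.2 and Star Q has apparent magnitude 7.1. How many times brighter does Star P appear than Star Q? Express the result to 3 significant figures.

5.75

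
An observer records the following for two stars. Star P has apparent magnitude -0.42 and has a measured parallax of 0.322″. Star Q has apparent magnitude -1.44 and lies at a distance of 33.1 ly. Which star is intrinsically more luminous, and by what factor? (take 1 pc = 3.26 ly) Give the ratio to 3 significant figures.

Star Q is more luminous, by a factor of 27.3.

Star P: d = 1/p = 1/0.322″ = 3.106 pc
Star P: M = m − 5 log₁₀ d + 5 = -0.42 − 5·0.4921 + 5 = 2.119
Star Q: d = 33.1 ly / 3.26 = 10.15 pc
Star Q: M = m − 5 log₁₀ d + 5 = -1.44 − 5·1.0066 + 5 = -1.473
ΔM = M_P − M_Q = 2.119 − (-1.473) = 3.592; smaller M is more luminous → Star Q.
L ratio = 10^(0.4 |ΔM|) = 10^1.437 = 27.35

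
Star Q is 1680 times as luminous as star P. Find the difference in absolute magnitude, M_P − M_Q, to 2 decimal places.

M_P − M_Q ≈ 8.06

Pogson: ΔM = −2.5 log₁₀(ratio) = −2.5 log₁₀(1680) = −2.5 × 3.2253 = -8.063
Star Q is brighter so has the smaller magnitude: M_P − M_Q is positive.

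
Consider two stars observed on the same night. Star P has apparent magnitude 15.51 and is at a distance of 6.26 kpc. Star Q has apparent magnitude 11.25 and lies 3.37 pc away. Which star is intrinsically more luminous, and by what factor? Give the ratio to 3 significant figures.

Star P: d = 6.26 kpc = 6260 pc
Star P: M = m − 5 log₁₀ d + 5 = 15.51 − 5·3.7966 + 5 = 1.527
Star Q: M = m − 5 log₁₀ d + 5 = 11.25 − 5·0.5276 + 5 = 13.612
ΔM = M_P − M_Q = 1.527 − (13.612) = -12.085; smaller M is more luminous → Star P.
L ratio = 10^(0.4 |ΔM|) = 10^4.834 = 68220

Star P is more luminous, by a factor of 68200.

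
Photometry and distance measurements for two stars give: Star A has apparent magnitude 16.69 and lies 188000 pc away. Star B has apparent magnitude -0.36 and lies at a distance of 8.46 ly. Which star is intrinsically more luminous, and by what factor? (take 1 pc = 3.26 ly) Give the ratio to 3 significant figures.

Star A: M = m − 5 log₁₀ d + 5 = 16.69 − 5·5.2742 + 5 = -4.681
Star B: d = 8.46 ly / 3.26 = 2.595 pc
Star B: M = m − 5 log₁₀ d + 5 = -0.36 − 5·0.4142 + 5 = 2.569
ΔM = M_A − M_B = -4.681 − (2.569) = -7.250; smaller M is more luminous → Star A.
L ratio = 10^(0.4 |ΔM|) = 10^2.900 = 794.3

Star A is more luminous, by a factor of 794.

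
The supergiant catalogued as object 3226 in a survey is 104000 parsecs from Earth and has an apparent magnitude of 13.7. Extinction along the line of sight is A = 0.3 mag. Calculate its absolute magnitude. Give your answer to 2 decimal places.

5 log₁₀(d/10 pc) = 5 log₁₀(104000) − 5 = 20.085
M = m − 5 log₁₀(d/10) − A = 13.7 − 20.085 − 0.3 = -6.685

M ≈ -6.69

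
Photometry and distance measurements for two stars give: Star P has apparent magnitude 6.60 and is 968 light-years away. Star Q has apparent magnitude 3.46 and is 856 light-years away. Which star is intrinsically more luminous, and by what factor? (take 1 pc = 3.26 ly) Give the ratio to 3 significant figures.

Star P: d = 968 ly / 3.26 = 296.9 pc
Star P: M = m − 5 log₁₀ d + 5 = 6.60 − 5·2.4727 + 5 = -0.763
Star Q: d = 856 ly / 3.26 = 262.6 pc
Star Q: M = m − 5 log₁₀ d + 5 = 3.46 − 5·2.4193 + 5 = -3.636
ΔM = M_P − M_Q = -0.763 − (-3.636) = 2.873; smaller M is more luminous → Star Q.
L ratio = 10^(0.4 |ΔM|) = 10^1.149 = 14.10

Star Q is more luminous, by a factor of 14.1.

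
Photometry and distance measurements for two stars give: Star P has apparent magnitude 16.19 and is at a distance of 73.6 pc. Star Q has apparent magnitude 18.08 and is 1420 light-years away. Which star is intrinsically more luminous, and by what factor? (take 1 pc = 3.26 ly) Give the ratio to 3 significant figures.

Star Q is more luminous, by a factor of 6.14.

Star P: M = m − 5 log₁₀ d + 5 = 16.19 − 5·1.8669 + 5 = 11.856
Star Q: d = 1420 ly / 3.26 = 435.6 pc
Star Q: M = m − 5 log₁₀ d + 5 = 18.08 − 5·2.6391 + 5 = 9.885
ΔM = M_P − M_Q = 11.856 − (9.885) = 1.971; smaller M is more luminous → Star Q.
L ratio = 10^(0.4 |ΔM|) = 10^0.788 = 6.143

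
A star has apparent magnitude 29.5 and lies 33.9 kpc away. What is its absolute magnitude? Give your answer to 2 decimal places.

d = 33.9 kpc = 33900 pc
5 log₁₀(d/10 pc) = 5 log₁₀(33900) − 5 = 17.651
M = m − 5 log₁₀(d/10) = 29.5 − 17.651 = 11.849

M ≈ 11.85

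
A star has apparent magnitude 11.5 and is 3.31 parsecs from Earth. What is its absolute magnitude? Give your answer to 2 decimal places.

M ≈ 13.90

5 log₁₀(d/10 pc) = 5 log₁₀(3.310) − 5 = -2.401
M = m − 5 log₁₀(d/10) = 11.5 + 2.401 = 13.901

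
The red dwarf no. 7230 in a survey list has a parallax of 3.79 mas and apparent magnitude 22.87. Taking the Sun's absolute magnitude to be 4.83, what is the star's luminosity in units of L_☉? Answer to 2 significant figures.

L/L_☉ ≈ 4.2×10^-5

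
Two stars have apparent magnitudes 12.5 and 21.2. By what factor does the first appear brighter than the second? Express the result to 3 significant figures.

Magnitude difference = -8.7
Flux ratio = 10^(−0.4 Δm) = 10^(−0.4 × -8.7) = 10^3.480 = 3020

3020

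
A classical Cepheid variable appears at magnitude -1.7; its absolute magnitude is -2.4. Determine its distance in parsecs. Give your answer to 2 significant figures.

d ≈ 14 pc

Distance modulus: m − M = -1.7 − (-2.4) = 0.700
m − M = 5 log₁₀ d − 5
log₁₀ d = (m − M)/5 + 1 = 1.1400
d = 10^1.1400 = 13.80 pc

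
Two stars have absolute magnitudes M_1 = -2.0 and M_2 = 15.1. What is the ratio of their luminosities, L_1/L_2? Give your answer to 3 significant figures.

L_1/L_2 ≈ 6.92×10^6

ΔM = M_1 − M_2 = -17.1
L_1/L_2 = 10^(−0.4 ΔM) = 10^6.840 = 6.918×10^6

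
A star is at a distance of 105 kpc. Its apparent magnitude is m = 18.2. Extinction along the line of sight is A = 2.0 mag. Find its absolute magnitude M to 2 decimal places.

M ≈ -3.91

d = 105 kpc = 105000 pc
5 log₁₀(d/10 pc) = 5 log₁₀(105000) − 5 = 20.106
M = m − 5 log₁₀(d/10) − A = 18.2 − 20.106 − 2.0 = -3.906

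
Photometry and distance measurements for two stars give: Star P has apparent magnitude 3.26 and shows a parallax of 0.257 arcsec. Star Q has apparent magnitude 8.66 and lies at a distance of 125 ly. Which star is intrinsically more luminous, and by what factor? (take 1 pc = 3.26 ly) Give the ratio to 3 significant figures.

Star P is more luminous, by a factor of 1.49.

Star P: d = 1/p = 1/0.257″ = 3.891 pc
Star P: M = m − 5 log₁₀ d + 5 = 3.26 − 5·0.5901 + 5 = 5.310
Star Q: d = 125 ly / 3.26 = 38.34 pc
Star Q: M = m − 5 log₁₀ d + 5 = 8.66 − 5·1.5837 + 5 = 5.742
ΔM = M_P − M_Q = 5.310 − (5.742) = -0.432; smaller M is more luminous → Star P.
L ratio = 10^(0.4 |ΔM|) = 10^0.173 = 1.489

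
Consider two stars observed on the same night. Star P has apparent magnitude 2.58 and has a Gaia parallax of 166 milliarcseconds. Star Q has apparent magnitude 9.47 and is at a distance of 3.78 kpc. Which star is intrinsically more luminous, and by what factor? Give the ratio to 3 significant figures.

Star P: p = 166 mas = 0.166″ → d = 1/p = 6.024 pc
Star P: M = m − 5 log₁₀ d + 5 = 2.58 − 5·0.7799 + 5 = 3.681
Star Q: d = 3.78 kpc = 3780 pc
Star Q: M = m − 5 log₁₀ d + 5 = 9.47 − 5·3.5775 + 5 = -3.417
ΔM = M_P − M_Q = 3.681 − (-3.417) = 7.098; smaller M is more luminous → Star Q.
L ratio = 10^(0.4 |ΔM|) = 10^2.839 = 690.6

Star Q is more luminous, by a factor of 691.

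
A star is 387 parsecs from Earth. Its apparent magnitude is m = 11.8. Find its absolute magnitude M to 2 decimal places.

5 log₁₀(d/10 pc) = 5 log₁₀(387.0) − 5 = 7.939
M = m − 5 log₁₀(d/10) = 11.8 − 7.939 = 3.861

M ≈ 3.86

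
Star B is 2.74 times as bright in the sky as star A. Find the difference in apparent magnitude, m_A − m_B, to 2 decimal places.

Pogson: Δm = −2.5 log₁₀(ratio) = −2.5 log₁₀(2.74) = −2.5 × 0.4378 = -1.094
Star B is brighter so has the smaller magnitude: m_A − m_B is positive.

m_A − m_B ≈ 1.09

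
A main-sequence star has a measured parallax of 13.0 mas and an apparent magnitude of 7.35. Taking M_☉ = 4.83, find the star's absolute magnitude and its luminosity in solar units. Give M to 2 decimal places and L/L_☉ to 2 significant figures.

d = 1/p = 1000/13.0 mas = 76.92 pc
M = m − 5 log₁₀ d + 5 = 7.35 − 5·1.8861 + 5 = 2.920
M − M_☉ = 2.920 − 4.83 = -1.910
L/L_☉ = 10^(−0.4 × -1.910) = 5.809

M ≈ 2.92; L/L_☉ ≈ 5.8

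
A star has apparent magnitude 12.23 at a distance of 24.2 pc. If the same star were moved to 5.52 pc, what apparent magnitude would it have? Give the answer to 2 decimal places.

Flux ∝ 1/d², so Δm = 5 log₁₀(d₂/d₁) = 5 log₁₀(5.52/24.2) = -3.209
m₂ = m₁ + Δm = 12.23 + (-3.209) = 9.021

m ≈ 9.02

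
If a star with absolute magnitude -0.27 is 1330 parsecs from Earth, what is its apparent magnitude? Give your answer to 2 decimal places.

m = M + 5 log₁₀ d − 5 = -0.27 + 5·3.1239 − 5 = 10.349

m ≈ 10.35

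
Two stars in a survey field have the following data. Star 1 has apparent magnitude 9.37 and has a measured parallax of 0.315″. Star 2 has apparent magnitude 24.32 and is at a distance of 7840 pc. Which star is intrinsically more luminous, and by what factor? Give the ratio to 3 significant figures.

Star 2 is more luminous, by a factor of 6.39.

Star 1: d = 1/p = 1/0.315″ = 3.175 pc
Star 1: M = m − 5 log₁₀ d + 5 = 9.37 − 5·0.5017 + 5 = 11.862
Star 2: M = m − 5 log₁₀ d + 5 = 24.32 − 5·3.8943 + 5 = 9.848
ΔM = M_1 − M_2 = 11.862 − (9.848) = 2.013; smaller M is more luminous → Star 2.
L ratio = 10^(0.4 |ΔM|) = 10^0.805 = 6.386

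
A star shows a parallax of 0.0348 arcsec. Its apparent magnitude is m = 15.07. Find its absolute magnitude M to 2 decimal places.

d = 1/p = 1/0.0348″ = 28.74 pc
5 log₁₀(d/10 pc) = 5 log₁₀(28.74) − 5 = 2.292
M = m − 5 log₁₀(d/10) = 15.07 − 2.292 = 12.778

M ≈ 12.78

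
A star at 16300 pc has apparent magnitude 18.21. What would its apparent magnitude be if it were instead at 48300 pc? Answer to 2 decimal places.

m ≈ 20.57

Flux ∝ 1/d², so Δm = 5 log₁₀(d₂/d₁) = 5 log₁₀(48300/16300) = 2.359
m₂ = m₁ + Δm = 18.21 + (2.359) = 20.569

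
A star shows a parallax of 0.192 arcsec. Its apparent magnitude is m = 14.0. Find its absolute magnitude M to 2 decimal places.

M ≈ 15.42

d = 1/p = 1/0.192″ = 5.208 pc
5 log₁₀(d/10 pc) = 5 log₁₀(5.208) − 5 = -1.417
M = m − 5 log₁₀(d/10) = 14.0 + 1.417 = 15.417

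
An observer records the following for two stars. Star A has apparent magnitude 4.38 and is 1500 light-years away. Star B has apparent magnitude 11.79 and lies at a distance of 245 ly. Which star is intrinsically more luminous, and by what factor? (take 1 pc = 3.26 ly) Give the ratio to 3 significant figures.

Star A is more luminous, by a factor of 34500.

Star A: d = 1500 ly / 3.26 = 460.1 pc
Star A: M = m − 5 log₁₀ d + 5 = 4.38 − 5·2.6629 + 5 = -3.934
Star B: d = 245 ly / 3.26 = 75.15 pc
Star B: M = m − 5 log₁₀ d + 5 = 11.79 − 5·1.8759 + 5 = 7.410
ΔM = M_A − M_B = -3.934 − (7.410) = -11.345; smaller M is more luminous → Star A.
L ratio = 10^(0.4 |ΔM|) = 10^4.538 = 34500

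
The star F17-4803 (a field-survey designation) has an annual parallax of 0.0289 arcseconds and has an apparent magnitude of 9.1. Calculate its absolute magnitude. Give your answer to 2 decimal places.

M ≈ 6.40

d = 1/p = 1/0.0289″ = 34.60 pc
5 log₁₀(d/10 pc) = 5 log₁₀(34.60) − 5 = 2.696
M = m − 5 log₁₀(d/10) = 9.1 − 2.696 = 6.404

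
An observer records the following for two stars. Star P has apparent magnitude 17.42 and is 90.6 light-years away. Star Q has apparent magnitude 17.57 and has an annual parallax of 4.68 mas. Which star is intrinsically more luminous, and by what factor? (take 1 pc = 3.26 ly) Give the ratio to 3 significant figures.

Star Q is more luminous, by a factor of 51.5.

Star P: d = 90.6 ly / 3.26 = 27.79 pc
Star P: M = m − 5 log₁₀ d + 5 = 17.42 − 5·1.4439 + 5 = 15.200
Star Q: p = 4.68 mas = 4.68×10^-3″ → d = 1/p = 213.7 pc
Star Q: M = m − 5 log₁₀ d + 5 = 17.57 − 5·2.3298 + 5 = 10.921
ΔM = M_P − M_Q = 15.200 − (10.921) = 4.279; smaller M is more luminous → Star Q.
L ratio = 10^(0.4 |ΔM|) = 10^1.712 = 51.49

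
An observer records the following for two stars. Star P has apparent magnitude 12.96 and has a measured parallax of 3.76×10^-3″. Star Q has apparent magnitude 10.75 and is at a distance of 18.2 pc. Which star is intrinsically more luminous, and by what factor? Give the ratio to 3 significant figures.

Star P: d = 1/p = 1/3.76×10^-3″ = 266.0 pc
Star P: M = m − 5 log₁₀ d + 5 = 12.96 − 5·2.4248 + 5 = 5.836
Star Q: M = m − 5 log₁₀ d + 5 = 10.75 − 5·1.2601 + 5 = 9.450
ΔM = M_P − M_Q = 5.836 − (9.450) = -3.614; smaller M is more luminous → Star P.
L ratio = 10^(0.4 |ΔM|) = 10^1.445 = 27.89

Star P is more luminous, by a factor of 27.9.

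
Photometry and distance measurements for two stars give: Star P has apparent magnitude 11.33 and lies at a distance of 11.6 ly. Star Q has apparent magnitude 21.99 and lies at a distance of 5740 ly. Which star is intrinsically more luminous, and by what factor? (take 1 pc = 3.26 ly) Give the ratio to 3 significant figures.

Star Q is more luminous, by a factor of 13.3.

Star P: d = 11.6 ly / 3.26 = 3.558 pc
Star P: M = m − 5 log₁₀ d + 5 = 11.33 − 5·0.5512 + 5 = 13.574
Star Q: d = 5740 ly / 3.26 = 1761 pc
Star Q: M = m − 5 log₁₀ d + 5 = 21.99 − 5·3.2457 + 5 = 10.762
ΔM = M_P − M_Q = 13.574 − (10.762) = 2.812; smaller M is more luminous → Star Q.
L ratio = 10^(0.4 |ΔM|) = 10^1.125 = 13.33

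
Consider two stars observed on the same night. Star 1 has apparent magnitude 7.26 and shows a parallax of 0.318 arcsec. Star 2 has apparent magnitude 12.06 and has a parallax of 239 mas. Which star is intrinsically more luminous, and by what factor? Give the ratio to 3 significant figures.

Star 1: d = 1/p = 1/0.318″ = 3.145 pc
Star 1: M = m − 5 log₁₀ d + 5 = 7.26 − 5·0.4976 + 5 = 9.772
Star 2: p = 239 mas = 0.239″ → d = 1/p = 4.184 pc
Star 2: M = m − 5 log₁₀ d + 5 = 12.06 − 5·0.6216 + 5 = 13.952
ΔM = M_1 − M_2 = 9.772 − (13.952) = -4.180; smaller M is more luminous → Star 1.
L ratio = 10^(0.4 |ΔM|) = 10^1.672 = 46.98

Star 1 is more luminous, by a factor of 47.0.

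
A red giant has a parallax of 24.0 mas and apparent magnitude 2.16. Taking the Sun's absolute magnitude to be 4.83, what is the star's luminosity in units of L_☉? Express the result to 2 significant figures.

d = 1/p = 1000/24.0 mas = 41.67 pc
M = m − 5 log₁₀ d + 5 = 2.16 − 5·1.6198 + 5 = -0.939
M − M_☉ = -0.939 − 4.83 = -5.769
L/L_☉ = 10^(−0.4 × -5.769) = 203.0

L/L_☉ ≈ 200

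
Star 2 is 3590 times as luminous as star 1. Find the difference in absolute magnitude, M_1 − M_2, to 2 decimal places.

M_1 − M_2 ≈ 8.89

Pogson: ΔM = −2.5 log₁₀(ratio) = −2.5 log₁₀(3590) = −2.5 × 3.5551 = -8.888
Star 2 is brighter so has the smaller magnitude: M_1 − M_2 is positive.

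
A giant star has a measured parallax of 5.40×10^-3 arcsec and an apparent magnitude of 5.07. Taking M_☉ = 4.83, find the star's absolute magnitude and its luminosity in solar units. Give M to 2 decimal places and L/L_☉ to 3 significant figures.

M ≈ -1.27; L/L_☉ ≈ 275

d = 1/p = 1/5.40×10^-3″ = 185.2 pc
M = m − 5 log₁₀ d + 5 = 5.07 − 5·2.2676 + 5 = -1.268
M − M_☉ = -1.268 − 4.83 = -6.098
L/L_☉ = 10^(−0.4 × -6.098) = 274.9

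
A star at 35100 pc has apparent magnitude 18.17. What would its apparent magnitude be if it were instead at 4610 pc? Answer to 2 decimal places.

Flux ∝ 1/d², so Δm = 5 log₁₀(d₂/d₁) = 5 log₁₀(4610/35100) = -4.408
m₂ = m₁ + Δm = 18.17 + (-4.408) = 13.762

m ≈ 13.76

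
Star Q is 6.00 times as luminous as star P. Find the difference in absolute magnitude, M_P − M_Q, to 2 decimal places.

M_P − M_Q ≈ 1.95

Pogson: ΔM = −2.5 log₁₀(ratio) = −2.5 log₁₀(6.00) = −2.5 × 0.7782 = -1.945
Star Q is brighter so has the smaller magnitude: M_P − M_Q is positive.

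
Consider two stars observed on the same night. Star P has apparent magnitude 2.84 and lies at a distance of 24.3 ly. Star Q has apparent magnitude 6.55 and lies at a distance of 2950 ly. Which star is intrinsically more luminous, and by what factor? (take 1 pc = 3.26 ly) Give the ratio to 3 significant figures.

Star P: d = 24.3 ly / 3.26 = 7.454 pc
Star P: M = m − 5 log₁₀ d + 5 = 2.84 − 5·0.8724 + 5 = 3.478
Star Q: d = 2950 ly / 3.26 = 904.9 pc
Star Q: M = m − 5 log₁₀ d + 5 = 6.55 − 5·2.9566 + 5 = -3.233
ΔM = M_P − M_Q = 3.478 − (-3.233) = 6.711; smaller M is more luminous → Star Q.
L ratio = 10^(0.4 |ΔM|) = 10^2.684 = 483.5

Star Q is more luminous, by a factor of 484.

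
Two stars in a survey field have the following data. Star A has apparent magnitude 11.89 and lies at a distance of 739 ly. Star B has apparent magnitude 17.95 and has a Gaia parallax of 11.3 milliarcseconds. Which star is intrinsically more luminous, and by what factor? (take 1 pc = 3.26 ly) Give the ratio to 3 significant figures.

Star A is more luminous, by a factor of 1740.

Star A: d = 739 ly / 3.26 = 226.7 pc
Star A: M = m − 5 log₁₀ d + 5 = 11.89 − 5·2.3554 + 5 = 5.113
Star B: p = 11.3 mas = 0.0113″ → d = 1/p = 88.50 pc
Star B: M = m − 5 log₁₀ d + 5 = 17.95 − 5·1.9469 + 5 = 13.215
ΔM = M_A − M_B = 5.113 − (13.215) = -8.103; smaller M is more luminous → Star A.
L ratio = 10^(0.4 |ΔM|) = 10^3.241 = 1742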